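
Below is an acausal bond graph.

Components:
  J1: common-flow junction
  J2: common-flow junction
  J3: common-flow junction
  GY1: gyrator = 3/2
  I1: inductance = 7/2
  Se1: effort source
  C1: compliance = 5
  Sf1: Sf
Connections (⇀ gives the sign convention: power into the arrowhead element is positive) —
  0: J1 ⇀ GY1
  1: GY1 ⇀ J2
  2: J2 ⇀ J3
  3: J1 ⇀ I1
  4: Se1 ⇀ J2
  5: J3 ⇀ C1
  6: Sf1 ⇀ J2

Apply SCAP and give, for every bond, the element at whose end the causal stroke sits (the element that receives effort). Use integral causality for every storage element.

#4 →J2  (Se1 (Se) sets effort on bond)
#6 →Sf1  (Sf1: flow source, stroke at near end)
#1 →J2  (common-f at J2 fixed by 6)
#2 →J2  (1-jn J2 has f-setter on 6)
#5 →J3  (J3: bond 2 brought flow, rest push out)
#0 →J1  (GY1: gyrator matches bond 1)
#3 →I1  (J1 needs exactly one f-in)

b0 stroke→J1
b1 stroke→J2
b2 stroke→J2
b3 stroke→I1
b4 stroke→J2
b5 stroke→J3
b6 stroke→Sf1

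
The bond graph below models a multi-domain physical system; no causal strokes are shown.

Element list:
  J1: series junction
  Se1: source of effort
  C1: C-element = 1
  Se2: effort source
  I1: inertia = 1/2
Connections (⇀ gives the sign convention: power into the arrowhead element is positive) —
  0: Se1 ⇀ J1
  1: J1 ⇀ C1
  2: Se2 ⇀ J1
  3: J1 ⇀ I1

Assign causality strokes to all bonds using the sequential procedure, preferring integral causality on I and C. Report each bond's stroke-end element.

bond 0 |J1
bond 1 |J1
bond 2 |J1
bond 3 |I1

β0 stroke at J1  (Se1 (Se) sets effort on bond)
β2 stroke at J1  (source Se2 imposes e)
β1 stroke at J1  (prefer integral on C1)
β3 stroke at I1  (closing 1-jn rule on J1)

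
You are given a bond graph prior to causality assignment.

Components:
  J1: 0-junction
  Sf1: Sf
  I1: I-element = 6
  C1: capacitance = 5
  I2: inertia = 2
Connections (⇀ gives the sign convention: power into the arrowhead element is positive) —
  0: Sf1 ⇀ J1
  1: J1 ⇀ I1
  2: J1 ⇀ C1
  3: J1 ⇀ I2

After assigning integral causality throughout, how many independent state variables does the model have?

3  (C1, I1, I2 all integral)

#0 →Sf1  (Sf1: flow source, stroke at near end)
#1 →I1  (I1 integral (f out))
#2 →J1  (C1 outputs effort q/C1)
#3 →I2  (J1 effort already set via bond 2)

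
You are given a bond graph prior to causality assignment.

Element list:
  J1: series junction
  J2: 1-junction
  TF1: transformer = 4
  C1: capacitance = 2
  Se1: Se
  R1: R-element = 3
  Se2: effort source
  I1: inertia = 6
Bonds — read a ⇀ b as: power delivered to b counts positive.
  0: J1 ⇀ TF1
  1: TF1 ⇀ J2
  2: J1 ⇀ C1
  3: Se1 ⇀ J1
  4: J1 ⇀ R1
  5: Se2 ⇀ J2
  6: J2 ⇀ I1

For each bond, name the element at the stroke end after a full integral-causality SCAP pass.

β3 stroke at J1  (Se1: effort source, stroke at far end)
β5 stroke at J2  (Se2 fixes effort; stroke away)
β2 stroke at J1  (C1 outputs effort q/C1)
β6 stroke at I1  (prefer integral on I1)
β1 stroke at J2  (1-jn J2 has f-setter on 6)
β0 stroke at TF1  (through TF1, causality passes straight; one stroke at TF1)
β4 stroke at J1  (J1: bond 0 brought flow, rest push out)

β0 →TF1
β1 →J2
β2 →J1
β3 →J1
β4 →J1
β5 →J2
β6 →I1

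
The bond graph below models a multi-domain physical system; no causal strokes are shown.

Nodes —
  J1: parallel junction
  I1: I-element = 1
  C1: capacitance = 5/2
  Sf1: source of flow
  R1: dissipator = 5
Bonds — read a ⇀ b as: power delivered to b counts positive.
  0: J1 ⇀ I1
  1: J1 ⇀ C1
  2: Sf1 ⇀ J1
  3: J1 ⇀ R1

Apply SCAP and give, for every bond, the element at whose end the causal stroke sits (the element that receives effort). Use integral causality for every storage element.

β0 stroke→I1
β1 stroke→J1
β2 stroke→Sf1
β3 stroke→R1

b2 →Sf1  (source Sf1 imposes f)
b0 →I1  (I1 integral (f out))
b1 →J1  (C1 integral (e out))
b3 →R1  (J1 effort already set via bond 1)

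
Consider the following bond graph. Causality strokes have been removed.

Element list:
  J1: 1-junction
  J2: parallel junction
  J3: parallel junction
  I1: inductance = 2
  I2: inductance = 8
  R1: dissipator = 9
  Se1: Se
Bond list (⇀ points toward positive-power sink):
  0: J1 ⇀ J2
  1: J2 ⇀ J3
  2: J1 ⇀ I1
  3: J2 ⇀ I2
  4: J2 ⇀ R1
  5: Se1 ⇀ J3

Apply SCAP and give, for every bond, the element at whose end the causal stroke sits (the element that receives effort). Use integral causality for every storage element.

bond 5 |J3  (source Se1 imposes e)
bond 1 |J2  (common-e at J3 fixed by 5)
bond 0 |J1  (J2 effort already set via bond 1)
bond 3 |I2  (J2: bond 1 brought effort, rest push out)
bond 4 |R1  (common-e at J2 fixed by 1)
bond 2 |I1  (J1: last free bond brings flow in)

bond 0 →J1
bond 1 →J2
bond 2 →I1
bond 3 →I2
bond 4 →R1
bond 5 →J3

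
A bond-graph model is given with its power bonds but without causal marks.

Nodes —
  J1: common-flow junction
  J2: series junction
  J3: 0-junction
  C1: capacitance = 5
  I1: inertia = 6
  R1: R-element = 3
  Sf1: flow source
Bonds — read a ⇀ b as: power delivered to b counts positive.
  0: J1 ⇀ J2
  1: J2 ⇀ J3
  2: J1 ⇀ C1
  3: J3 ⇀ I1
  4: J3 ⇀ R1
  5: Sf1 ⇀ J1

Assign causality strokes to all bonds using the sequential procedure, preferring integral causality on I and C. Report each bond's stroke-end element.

#5 →Sf1  (source Sf1 imposes f)
#0 →J1  (J1 flow already set via bond 5)
#2 →J1  (J1: bond 5 brought flow, rest push out)
#1 →J2  (J2 flow already set via bond 0)
#3 →I1  (prefer integral on I1)
#4 →J3  (J3: last free bond brings effort in)

#0 stroke→J1
#1 stroke→J2
#2 stroke→J1
#3 stroke→I1
#4 stroke→J3
#5 stroke→Sf1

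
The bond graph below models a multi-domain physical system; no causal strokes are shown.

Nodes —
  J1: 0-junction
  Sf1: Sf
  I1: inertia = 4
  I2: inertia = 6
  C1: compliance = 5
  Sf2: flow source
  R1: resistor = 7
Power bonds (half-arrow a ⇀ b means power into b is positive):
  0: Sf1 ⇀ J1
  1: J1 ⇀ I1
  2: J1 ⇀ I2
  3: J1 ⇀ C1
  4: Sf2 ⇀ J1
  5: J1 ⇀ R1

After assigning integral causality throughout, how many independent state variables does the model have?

b0 stroke at Sf1  (Sf1 (Sf) sets flow on bond)
b4 stroke at Sf2  (Sf2 (Sf) sets flow on bond)
b1 stroke at I1  (prefer integral on I1)
b2 stroke at I2  (I2 integral (f out))
b3 stroke at J1  (C1 integral (e out))
b5 stroke at R1  (J1 effort already set via bond 3)

3  (C1, I1, I2 all integral)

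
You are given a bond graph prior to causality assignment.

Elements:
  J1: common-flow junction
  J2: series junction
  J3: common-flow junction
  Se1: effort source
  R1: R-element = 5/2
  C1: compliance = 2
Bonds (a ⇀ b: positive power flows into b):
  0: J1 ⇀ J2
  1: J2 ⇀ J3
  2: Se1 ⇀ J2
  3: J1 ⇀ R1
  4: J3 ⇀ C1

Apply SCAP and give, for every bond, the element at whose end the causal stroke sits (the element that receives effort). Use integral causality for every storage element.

bond 2 stroke at J2  (Se1: effort source, stroke at far end)
bond 4 stroke at J3  (C1: C, integral causality)
bond 1 stroke at J2  (closing 1-jn rule on J3)
bond 0 stroke at J1  (J2 needs exactly one f-in)
bond 3 stroke at R1  (J1: last free bond brings flow in)

bond 0 |J1
bond 1 |J2
bond 2 |J2
bond 3 |R1
bond 4 |J3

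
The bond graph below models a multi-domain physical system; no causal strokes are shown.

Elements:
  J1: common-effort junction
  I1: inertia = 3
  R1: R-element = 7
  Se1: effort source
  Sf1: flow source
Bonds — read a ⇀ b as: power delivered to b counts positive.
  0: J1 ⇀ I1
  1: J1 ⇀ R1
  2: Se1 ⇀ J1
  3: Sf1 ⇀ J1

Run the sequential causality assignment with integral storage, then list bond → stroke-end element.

#0 →I1
#1 →R1
#2 →J1
#3 →Sf1

b2 →J1  (source Se1 imposes e)
b3 →Sf1  (Sf1 (Sf) sets flow on bond)
b0 →I1  (0-jn J1 has e-setter on 2)
b1 →R1  (J1: bond 2 brought effort, rest push out)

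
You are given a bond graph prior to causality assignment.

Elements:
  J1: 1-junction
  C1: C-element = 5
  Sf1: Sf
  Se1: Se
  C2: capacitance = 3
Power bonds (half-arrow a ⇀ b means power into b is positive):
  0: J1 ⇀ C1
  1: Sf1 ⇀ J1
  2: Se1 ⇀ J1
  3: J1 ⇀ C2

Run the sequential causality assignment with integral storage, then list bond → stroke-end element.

#0 stroke at J1
#1 stroke at Sf1
#2 stroke at J1
#3 stroke at J1

β1 stroke→Sf1  (Sf1 fixes flow; stroke at Sf1)
β2 stroke→J1  (Se1: effort source, stroke at far end)
β0 stroke→J1  (J1: bond 1 brought flow, rest push out)
β3 stroke→J1  (J1 flow already set via bond 1)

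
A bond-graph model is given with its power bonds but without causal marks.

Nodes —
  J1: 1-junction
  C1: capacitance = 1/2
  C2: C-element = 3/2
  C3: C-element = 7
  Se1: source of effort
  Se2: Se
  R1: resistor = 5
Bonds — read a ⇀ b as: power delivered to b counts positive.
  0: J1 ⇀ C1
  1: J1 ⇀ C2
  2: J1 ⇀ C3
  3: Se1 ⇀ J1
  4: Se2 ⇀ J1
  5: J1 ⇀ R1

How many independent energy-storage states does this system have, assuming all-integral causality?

3  (C1, C2, C3 all integral)

β3 |J1  (Se1: effort source, stroke at far end)
β4 |J1  (source Se2 imposes e)
β0 |J1  (C1 outputs effort q/C1)
β1 |J1  (C2 integral (e out))
β2 |J1  (C3: C, integral causality)
β5 |R1  (closing 1-jn rule on J1)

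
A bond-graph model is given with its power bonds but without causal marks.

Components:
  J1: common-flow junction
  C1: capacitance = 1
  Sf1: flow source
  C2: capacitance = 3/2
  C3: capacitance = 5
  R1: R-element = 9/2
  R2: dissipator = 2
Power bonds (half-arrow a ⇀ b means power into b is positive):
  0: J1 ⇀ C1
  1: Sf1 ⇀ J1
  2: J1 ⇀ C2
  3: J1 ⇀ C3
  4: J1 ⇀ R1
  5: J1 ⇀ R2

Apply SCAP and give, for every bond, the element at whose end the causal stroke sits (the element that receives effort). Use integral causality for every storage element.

β0 stroke at J1
β1 stroke at Sf1
β2 stroke at J1
β3 stroke at J1
β4 stroke at J1
β5 stroke at J1

#1 →Sf1  (Sf1: flow source, stroke at near end)
#0 →J1  (J1 flow already set via bond 1)
#2 →J1  (J1: bond 1 brought flow, rest push out)
#3 →J1  (J1: bond 1 brought flow, rest push out)
#4 →J1  (common-f at J1 fixed by 1)
#5 →J1  (J1 flow already set via bond 1)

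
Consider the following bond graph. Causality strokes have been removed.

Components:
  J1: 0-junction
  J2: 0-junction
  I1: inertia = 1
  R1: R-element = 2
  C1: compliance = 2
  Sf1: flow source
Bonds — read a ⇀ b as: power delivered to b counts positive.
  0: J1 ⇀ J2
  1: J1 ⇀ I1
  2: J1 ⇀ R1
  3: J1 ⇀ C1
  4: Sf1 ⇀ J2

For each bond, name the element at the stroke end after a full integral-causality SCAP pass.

b4 stroke at Sf1  (Sf1 fixes flow; stroke at Sf1)
b0 stroke at J2  (closing 0-jn rule on J2)
b1 stroke at I1  (prefer integral on I1)
b3 stroke at J1  (C1 integral (e out))
b2 stroke at R1  (J1: bond 3 brought effort, rest push out)

#0 stroke at J2
#1 stroke at I1
#2 stroke at R1
#3 stroke at J1
#4 stroke at Sf1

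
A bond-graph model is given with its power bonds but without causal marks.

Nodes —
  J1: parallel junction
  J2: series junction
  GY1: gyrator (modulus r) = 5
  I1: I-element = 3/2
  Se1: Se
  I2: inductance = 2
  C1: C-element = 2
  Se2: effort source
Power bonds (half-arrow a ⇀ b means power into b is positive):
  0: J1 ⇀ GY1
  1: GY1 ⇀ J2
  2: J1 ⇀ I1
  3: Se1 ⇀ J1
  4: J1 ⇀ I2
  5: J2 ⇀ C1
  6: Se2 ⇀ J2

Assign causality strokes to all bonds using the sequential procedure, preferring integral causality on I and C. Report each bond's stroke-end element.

β3 |J1  (Se1 (Se) sets effort on bond)
β6 |J2  (Se2: effort source, stroke at far end)
β0 |GY1  (J1: bond 3 brought effort, rest push out)
β2 |I1  (J1: bond 3 brought effort, rest push out)
β4 |I2  (common-e at J1 fixed by 3)
β1 |GY1  (GY1 both-in/both-out from 0)
β5 |J2  (1-jn J2 has f-setter on 1)

b0 stroke at GY1
b1 stroke at GY1
b2 stroke at I1
b3 stroke at J1
b4 stroke at I2
b5 stroke at J2
b6 stroke at J2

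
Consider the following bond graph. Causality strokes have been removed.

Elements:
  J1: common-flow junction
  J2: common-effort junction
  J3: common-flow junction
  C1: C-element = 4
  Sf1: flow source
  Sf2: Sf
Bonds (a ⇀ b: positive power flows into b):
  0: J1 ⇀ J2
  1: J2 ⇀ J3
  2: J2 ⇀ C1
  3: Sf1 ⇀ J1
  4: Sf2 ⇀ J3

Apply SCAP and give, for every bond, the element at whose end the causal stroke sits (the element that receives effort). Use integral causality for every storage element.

#0 stroke at J1
#1 stroke at J3
#2 stroke at J2
#3 stroke at Sf1
#4 stroke at Sf2

b3 stroke at Sf1  (Sf1 (Sf) sets flow on bond)
b4 stroke at Sf2  (Sf2: flow source, stroke at near end)
b0 stroke at J1  (1-jn J1 has f-setter on 3)
b1 stroke at J3  (J3 flow already set via bond 4)
b2 stroke at J2  (closing 0-jn rule on J2)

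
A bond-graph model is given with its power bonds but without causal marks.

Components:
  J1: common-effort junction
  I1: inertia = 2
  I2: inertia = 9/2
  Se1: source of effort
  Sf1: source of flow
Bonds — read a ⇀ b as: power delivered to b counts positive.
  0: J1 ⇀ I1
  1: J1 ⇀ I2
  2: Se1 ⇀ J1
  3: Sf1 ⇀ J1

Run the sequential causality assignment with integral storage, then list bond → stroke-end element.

β0 stroke at I1
β1 stroke at I2
β2 stroke at J1
β3 stroke at Sf1

β2 →J1  (Se1 fixes effort; stroke away)
β3 →Sf1  (Sf1 (Sf) sets flow on bond)
β0 →I1  (common-e at J1 fixed by 2)
β1 →I2  (J1 effort already set via bond 2)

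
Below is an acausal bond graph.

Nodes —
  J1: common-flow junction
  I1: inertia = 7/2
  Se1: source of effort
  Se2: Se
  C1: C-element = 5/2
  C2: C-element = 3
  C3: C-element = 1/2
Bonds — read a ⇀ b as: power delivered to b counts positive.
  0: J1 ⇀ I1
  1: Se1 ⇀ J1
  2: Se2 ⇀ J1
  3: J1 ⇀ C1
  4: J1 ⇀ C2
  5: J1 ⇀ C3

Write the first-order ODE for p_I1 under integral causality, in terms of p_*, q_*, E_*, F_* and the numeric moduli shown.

β1 stroke at J1  (source Se1 imposes e)
β2 stroke at J1  (source Se2 imposes e)
β0 stroke at I1  (prefer integral on I1)
β3 stroke at J1  (J1 flow already set via bond 0)
β4 stroke at J1  (1-jn J1 has f-setter on 0)
β5 stroke at J1  (J1: bond 0 brought flow, rest push out)

dp_I1/dt = E_Se1 + E_Se2 - 2*q_C1/5 - q_C2/3 - 2*q_C3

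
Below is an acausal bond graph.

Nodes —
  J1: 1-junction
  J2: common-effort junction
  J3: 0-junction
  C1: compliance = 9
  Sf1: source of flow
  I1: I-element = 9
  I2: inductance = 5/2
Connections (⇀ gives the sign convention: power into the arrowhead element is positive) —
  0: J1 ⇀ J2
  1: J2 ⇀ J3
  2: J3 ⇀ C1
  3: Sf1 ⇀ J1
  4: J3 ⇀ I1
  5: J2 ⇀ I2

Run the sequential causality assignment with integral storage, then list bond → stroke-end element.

#0 |J1
#1 |J2
#2 |J3
#3 |Sf1
#4 |I1
#5 |I2

β3 stroke at Sf1  (Sf1 fixes flow; stroke at Sf1)
β0 stroke at J1  (J1 flow already set via bond 3)
β2 stroke at J3  (C1 integral (e out))
β1 stroke at J2  (J3 effort already set via bond 2)
β4 stroke at I1  (0-jn J3 has e-setter on 2)
β5 stroke at I2  (0-jn J2 has e-setter on 1)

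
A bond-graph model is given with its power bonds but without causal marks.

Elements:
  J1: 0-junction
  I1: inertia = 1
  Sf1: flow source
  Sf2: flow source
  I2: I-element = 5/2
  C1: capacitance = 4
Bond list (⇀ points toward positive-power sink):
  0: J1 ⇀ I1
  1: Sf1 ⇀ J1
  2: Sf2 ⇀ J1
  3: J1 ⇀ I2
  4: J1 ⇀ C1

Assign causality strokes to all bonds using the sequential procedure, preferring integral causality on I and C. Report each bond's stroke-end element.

β1 |Sf1  (source Sf1 imposes f)
β2 |Sf2  (Sf2: flow source, stroke at near end)
β0 |I1  (I1: I, integral causality)
β3 |I2  (I2 integral (f out))
β4 |J1  (J1: last free bond brings effort in)

#0 stroke at I1
#1 stroke at Sf1
#2 stroke at Sf2
#3 stroke at I2
#4 stroke at J1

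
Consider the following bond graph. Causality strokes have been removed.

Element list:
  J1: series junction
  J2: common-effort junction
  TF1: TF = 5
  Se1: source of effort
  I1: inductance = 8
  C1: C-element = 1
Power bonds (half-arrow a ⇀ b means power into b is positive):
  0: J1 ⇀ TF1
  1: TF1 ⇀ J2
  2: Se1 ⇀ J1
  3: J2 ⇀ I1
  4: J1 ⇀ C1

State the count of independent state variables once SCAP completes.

2  (C1, I1 all integral)

#2 stroke at J1  (Se1 (Se) sets effort on bond)
#3 stroke at I1  (I1 integral (f out))
#1 stroke at J2  (closing 0-jn rule on J2)
#0 stroke at TF1  (through TF1, causality passes straight; one stroke at TF1)
#4 stroke at J1  (common-f at J1 fixed by 0)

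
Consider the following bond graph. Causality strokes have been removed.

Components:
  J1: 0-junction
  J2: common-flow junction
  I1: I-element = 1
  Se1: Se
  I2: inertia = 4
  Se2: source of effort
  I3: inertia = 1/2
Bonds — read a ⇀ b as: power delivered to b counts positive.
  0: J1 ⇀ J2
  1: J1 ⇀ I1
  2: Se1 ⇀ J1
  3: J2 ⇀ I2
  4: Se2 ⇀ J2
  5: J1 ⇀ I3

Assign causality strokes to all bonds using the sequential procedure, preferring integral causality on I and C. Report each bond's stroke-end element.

b2 stroke→J1  (Se1 (Se) sets effort on bond)
b4 stroke→J2  (Se2 fixes effort; stroke away)
b0 stroke→J2  (0-jn J1 has e-setter on 2)
b1 stroke→I1  (J1: bond 2 brought effort, rest push out)
b5 stroke→I3  (J1 effort already set via bond 2)
b3 stroke→I2  (closing 1-jn rule on J2)

#0 |J2
#1 |I1
#2 |J1
#3 |I2
#4 |J2
#5 |I3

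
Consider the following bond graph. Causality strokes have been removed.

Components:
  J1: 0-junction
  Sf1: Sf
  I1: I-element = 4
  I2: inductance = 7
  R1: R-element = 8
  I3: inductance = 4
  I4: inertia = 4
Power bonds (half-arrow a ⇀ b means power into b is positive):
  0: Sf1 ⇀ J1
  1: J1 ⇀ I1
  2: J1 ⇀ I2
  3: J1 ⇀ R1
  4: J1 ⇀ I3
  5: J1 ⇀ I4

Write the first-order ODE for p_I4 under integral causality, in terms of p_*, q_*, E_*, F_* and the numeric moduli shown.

dp_I4/dt = 8*F_Sf1 - 2*p_I1 - 8*p_I2/7 - 2*p_I3 - 2*p_I4

bond 0 stroke at Sf1  (source Sf1 imposes f)
bond 1 stroke at I1  (I1 outputs flow p/I1)
bond 2 stroke at I2  (prefer integral on I2)
bond 4 stroke at I3  (I3: I, integral causality)
bond 5 stroke at I4  (I4 outputs flow p/I4)
bond 3 stroke at J1  (closing 0-jn rule on J1)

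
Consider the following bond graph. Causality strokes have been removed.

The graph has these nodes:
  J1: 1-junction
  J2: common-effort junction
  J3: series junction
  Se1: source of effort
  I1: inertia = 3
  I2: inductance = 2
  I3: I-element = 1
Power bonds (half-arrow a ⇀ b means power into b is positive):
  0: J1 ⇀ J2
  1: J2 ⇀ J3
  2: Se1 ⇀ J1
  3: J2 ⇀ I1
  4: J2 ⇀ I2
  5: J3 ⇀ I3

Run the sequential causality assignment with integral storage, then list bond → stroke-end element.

β0 stroke at J2
β1 stroke at J3
β2 stroke at J1
β3 stroke at I1
β4 stroke at I2
β5 stroke at I3

bond 2 stroke→J1  (Se1 fixes effort; stroke away)
bond 0 stroke→J2  (closing 1-jn rule on J1)
bond 1 stroke→J3  (common-e at J2 fixed by 0)
bond 3 stroke→I1  (J2 effort already set via bond 0)
bond 4 stroke→I2  (J2 effort already set via bond 0)
bond 5 stroke→I3  (closing 1-jn rule on J3)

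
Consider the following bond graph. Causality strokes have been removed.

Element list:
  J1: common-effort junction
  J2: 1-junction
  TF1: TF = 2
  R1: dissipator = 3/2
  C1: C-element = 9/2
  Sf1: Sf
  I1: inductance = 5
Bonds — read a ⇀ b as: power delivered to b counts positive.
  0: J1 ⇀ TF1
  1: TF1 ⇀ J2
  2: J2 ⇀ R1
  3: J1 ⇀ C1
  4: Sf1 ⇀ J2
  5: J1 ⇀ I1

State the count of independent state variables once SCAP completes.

#4 stroke→Sf1  (source Sf1 imposes f)
#1 stroke→J2  (common-f at J2 fixed by 4)
#2 stroke→J2  (J2 flow already set via bond 4)
#0 stroke→TF1  (TF1: transformer flips bond 1)
#3 stroke→J1  (C1: C, integral causality)
#5 stroke→I1  (common-e at J1 fixed by 3)

2  (C1, I1 all integral)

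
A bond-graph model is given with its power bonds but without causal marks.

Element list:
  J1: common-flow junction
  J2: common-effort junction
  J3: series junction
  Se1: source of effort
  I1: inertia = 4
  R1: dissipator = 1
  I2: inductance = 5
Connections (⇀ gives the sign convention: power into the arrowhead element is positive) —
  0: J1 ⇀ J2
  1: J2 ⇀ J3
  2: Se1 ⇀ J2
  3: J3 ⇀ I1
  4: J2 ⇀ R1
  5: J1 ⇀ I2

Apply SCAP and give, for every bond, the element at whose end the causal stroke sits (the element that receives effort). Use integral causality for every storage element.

b0 |J1
b1 |J3
b2 |J2
b3 |I1
b4 |R1
b5 |I2

b2 |J2  (source Se1 imposes e)
b0 |J1  (common-e at J2 fixed by 2)
b1 |J3  (0-jn J2 has e-setter on 2)
b4 |R1  (common-e at J2 fixed by 2)
b3 |I1  (closing 1-jn rule on J3)
b5 |I2  (J1 needs exactly one f-in)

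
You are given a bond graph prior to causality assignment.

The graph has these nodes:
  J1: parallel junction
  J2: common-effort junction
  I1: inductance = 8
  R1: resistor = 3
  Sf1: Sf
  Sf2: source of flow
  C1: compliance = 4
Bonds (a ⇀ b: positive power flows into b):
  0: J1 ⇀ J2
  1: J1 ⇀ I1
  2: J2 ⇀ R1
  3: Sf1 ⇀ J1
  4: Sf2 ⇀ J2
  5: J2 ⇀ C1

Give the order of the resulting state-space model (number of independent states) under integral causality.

#3 |Sf1  (Sf1: flow source, stroke at near end)
#4 |Sf2  (Sf2 fixes flow; stroke at Sf2)
#1 |I1  (I1 outputs flow p/I1)
#0 |J1  (only one effort-in slot at J1)
#5 |J2  (prefer integral on C1)
#2 |R1  (0-jn J2 has e-setter on 5)

2  (C1, I1 all integral)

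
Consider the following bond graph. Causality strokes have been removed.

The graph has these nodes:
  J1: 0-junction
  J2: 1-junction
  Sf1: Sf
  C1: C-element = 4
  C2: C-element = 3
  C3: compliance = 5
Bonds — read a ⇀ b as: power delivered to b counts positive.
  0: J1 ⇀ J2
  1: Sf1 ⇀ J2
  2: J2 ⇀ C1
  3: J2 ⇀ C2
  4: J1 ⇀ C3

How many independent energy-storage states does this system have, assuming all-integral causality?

bond 1 |Sf1  (Sf1 fixes flow; stroke at Sf1)
bond 0 |J2  (J2 flow already set via bond 1)
bond 2 |J2  (1-jn J2 has f-setter on 1)
bond 3 |J2  (J2 flow already set via bond 1)
bond 4 |J1  (J1: last free bond brings effort in)

3  (C1, C2, C3 all integral)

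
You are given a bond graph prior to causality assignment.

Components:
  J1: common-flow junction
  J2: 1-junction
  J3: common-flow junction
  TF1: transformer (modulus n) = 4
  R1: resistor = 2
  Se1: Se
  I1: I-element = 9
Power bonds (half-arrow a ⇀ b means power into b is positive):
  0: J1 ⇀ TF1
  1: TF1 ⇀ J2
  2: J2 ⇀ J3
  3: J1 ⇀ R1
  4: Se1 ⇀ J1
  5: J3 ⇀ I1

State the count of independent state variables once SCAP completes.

bond 4 stroke at J1  (source Se1 imposes e)
bond 5 stroke at I1  (prefer integral on I1)
bond 2 stroke at J3  (common-f at J3 fixed by 5)
bond 1 stroke at J2  (J2 flow already set via bond 2)
bond 0 stroke at TF1  (TF TF1: opposite of bond 1)
bond 3 stroke at J1  (1-jn J1 has f-setter on 0)

1  (I1 all integral)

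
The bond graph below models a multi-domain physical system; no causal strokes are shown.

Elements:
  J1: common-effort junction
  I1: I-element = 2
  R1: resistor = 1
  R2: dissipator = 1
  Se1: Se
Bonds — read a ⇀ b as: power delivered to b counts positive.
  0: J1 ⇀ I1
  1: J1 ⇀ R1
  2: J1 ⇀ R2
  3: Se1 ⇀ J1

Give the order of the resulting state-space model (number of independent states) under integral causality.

1  (I1 all integral)

β3 |J1  (source Se1 imposes e)
β0 |I1  (0-jn J1 has e-setter on 3)
β1 |R1  (0-jn J1 has e-setter on 3)
β2 |R2  (J1 effort already set via bond 3)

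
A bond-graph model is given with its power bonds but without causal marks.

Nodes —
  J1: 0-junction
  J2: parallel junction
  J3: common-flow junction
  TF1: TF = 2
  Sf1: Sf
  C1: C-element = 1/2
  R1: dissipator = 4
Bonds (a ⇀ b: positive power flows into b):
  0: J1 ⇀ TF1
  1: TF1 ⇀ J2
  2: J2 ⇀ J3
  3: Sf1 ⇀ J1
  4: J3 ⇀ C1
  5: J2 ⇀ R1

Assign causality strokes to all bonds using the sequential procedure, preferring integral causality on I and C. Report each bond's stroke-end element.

b3 →Sf1  (Sf1 (Sf) sets flow on bond)
b0 →J1  (only one effort-in slot at J1)
b1 →TF1  (TF1: transformer flips bond 0)
b4 →J3  (prefer integral on C1)
b2 →J2  (J3 needs exactly one f-in)
b5 →R1  (0-jn J2 has e-setter on 2)

#0 stroke at J1
#1 stroke at TF1
#2 stroke at J2
#3 stroke at Sf1
#4 stroke at J3
#5 stroke at R1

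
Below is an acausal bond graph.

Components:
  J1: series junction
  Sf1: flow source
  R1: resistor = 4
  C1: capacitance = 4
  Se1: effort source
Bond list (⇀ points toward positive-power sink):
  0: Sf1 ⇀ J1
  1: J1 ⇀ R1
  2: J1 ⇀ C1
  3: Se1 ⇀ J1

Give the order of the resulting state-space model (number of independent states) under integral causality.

1  (C1 all integral)

β0 |Sf1  (Sf1 (Sf) sets flow on bond)
β3 |J1  (Se1: effort source, stroke at far end)
β1 |J1  (common-f at J1 fixed by 0)
β2 |J1  (1-jn J1 has f-setter on 0)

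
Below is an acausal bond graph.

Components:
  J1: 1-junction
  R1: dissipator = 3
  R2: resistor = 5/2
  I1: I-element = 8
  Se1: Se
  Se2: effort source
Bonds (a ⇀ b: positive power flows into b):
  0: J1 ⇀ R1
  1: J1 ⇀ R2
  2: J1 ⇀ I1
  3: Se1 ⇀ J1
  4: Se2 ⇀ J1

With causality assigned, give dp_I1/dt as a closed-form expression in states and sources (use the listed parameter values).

dp_I1/dt = E_Se1 + E_Se2 - 11*p_I1/16

b3 →J1  (source Se1 imposes e)
b4 →J1  (Se2 (Se) sets effort on bond)
b2 →I1  (I1: I, integral causality)
b0 →J1  (J1: bond 2 brought flow, rest push out)
b1 →J1  (J1: bond 2 brought flow, rest push out)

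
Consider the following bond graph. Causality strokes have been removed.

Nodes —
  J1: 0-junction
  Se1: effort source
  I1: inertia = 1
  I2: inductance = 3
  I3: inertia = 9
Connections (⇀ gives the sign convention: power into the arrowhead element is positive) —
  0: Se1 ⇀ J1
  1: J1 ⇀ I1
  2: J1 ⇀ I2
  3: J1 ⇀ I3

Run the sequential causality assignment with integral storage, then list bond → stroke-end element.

β0 →J1  (Se1 (Se) sets effort on bond)
β1 →I1  (common-e at J1 fixed by 0)
β2 →I2  (common-e at J1 fixed by 0)
β3 →I3  (J1: bond 0 brought effort, rest push out)

bond 0 →J1
bond 1 →I1
bond 2 →I2
bond 3 →I3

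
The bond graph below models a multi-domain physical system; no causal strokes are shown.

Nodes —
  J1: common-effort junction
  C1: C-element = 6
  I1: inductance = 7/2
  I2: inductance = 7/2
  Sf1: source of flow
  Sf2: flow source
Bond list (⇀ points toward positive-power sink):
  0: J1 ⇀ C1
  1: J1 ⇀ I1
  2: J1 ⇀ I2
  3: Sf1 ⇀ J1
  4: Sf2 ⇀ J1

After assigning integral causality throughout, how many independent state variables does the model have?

3  (C1, I1, I2 all integral)

#3 stroke at Sf1  (Sf1 fixes flow; stroke at Sf1)
#4 stroke at Sf2  (Sf2 (Sf) sets flow on bond)
#0 stroke at J1  (C1 outputs effort q/C1)
#1 stroke at I1  (common-e at J1 fixed by 0)
#2 stroke at I2  (0-jn J1 has e-setter on 0)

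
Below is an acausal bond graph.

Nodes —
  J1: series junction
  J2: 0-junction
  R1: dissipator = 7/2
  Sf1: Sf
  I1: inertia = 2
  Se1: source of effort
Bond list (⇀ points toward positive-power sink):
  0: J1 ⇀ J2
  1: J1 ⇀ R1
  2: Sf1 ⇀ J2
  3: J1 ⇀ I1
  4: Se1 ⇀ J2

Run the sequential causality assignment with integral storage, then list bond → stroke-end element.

bond 2 |Sf1  (Sf1: flow source, stroke at near end)
bond 4 |J2  (source Se1 imposes e)
bond 0 |J1  (J2 effort already set via bond 4)
bond 3 |I1  (I1 integral (f out))
bond 1 |J1  (J1: bond 3 brought flow, rest push out)

#0 stroke at J1
#1 stroke at J1
#2 stroke at Sf1
#3 stroke at I1
#4 stroke at J2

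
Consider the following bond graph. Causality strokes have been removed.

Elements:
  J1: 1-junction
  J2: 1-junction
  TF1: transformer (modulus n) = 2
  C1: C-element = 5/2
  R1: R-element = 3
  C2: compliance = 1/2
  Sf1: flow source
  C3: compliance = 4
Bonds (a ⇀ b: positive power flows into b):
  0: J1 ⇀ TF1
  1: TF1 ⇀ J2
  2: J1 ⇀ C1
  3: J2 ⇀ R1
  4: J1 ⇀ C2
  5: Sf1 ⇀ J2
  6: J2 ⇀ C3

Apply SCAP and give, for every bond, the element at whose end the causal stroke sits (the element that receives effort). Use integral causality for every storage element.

#5 →Sf1  (Sf1: flow source, stroke at near end)
#1 →J2  (J2 flow already set via bond 5)
#3 →J2  (J2: bond 5 brought flow, rest push out)
#6 →J2  (common-f at J2 fixed by 5)
#0 →TF1  (TF TF1: opposite of bond 1)
#2 →J1  (J1 flow already set via bond 0)
#4 →J1  (J1 flow already set via bond 0)

β0 →TF1
β1 →J2
β2 →J1
β3 →J2
β4 →J1
β5 →Sf1
β6 →J2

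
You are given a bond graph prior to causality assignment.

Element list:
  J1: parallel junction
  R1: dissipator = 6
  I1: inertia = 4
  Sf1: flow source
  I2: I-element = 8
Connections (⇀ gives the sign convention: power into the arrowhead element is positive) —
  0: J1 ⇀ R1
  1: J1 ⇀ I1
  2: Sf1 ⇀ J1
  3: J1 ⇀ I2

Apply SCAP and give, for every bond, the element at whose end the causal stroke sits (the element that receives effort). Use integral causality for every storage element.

β2 |Sf1  (source Sf1 imposes f)
β1 |I1  (prefer integral on I1)
β3 |I2  (I2: I, integral causality)
β0 |J1  (J1: last free bond brings effort in)

β0 stroke→J1
β1 stroke→I1
β2 stroke→Sf1
β3 stroke→I2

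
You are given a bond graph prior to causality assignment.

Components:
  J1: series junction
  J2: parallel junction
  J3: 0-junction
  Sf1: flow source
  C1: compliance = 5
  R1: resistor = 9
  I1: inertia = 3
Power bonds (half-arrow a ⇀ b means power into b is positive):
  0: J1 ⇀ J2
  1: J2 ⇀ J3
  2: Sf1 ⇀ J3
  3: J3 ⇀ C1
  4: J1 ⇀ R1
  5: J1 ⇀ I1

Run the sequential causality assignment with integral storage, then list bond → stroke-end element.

bond 2 stroke→Sf1  (Sf1 fixes flow; stroke at Sf1)
bond 3 stroke→J3  (C1: C, integral causality)
bond 1 stroke→J2  (J3 effort already set via bond 3)
bond 0 stroke→J1  (0-jn J2 has e-setter on 1)
bond 5 stroke→I1  (prefer integral on I1)
bond 4 stroke→J1  (common-f at J1 fixed by 5)

#0 stroke→J1
#1 stroke→J2
#2 stroke→Sf1
#3 stroke→J3
#4 stroke→J1
#5 stroke→I1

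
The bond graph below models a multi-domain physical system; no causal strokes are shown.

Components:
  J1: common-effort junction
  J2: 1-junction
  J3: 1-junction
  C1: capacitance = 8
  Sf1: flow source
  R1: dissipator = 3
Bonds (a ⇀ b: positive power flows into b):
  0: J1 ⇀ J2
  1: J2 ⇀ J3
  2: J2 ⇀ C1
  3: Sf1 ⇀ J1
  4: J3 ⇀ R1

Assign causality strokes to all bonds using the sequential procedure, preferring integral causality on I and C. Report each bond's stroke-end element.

b0 stroke at J1
b1 stroke at J2
b2 stroke at J2
b3 stroke at Sf1
b4 stroke at J3

b3 stroke→Sf1  (source Sf1 imposes f)
b0 stroke→J1  (J1: last free bond brings effort in)
b1 stroke→J2  (1-jn J2 has f-setter on 0)
b2 stroke→J2  (J2: bond 0 brought flow, rest push out)
b4 stroke→J3  (1-jn J3 has f-setter on 1)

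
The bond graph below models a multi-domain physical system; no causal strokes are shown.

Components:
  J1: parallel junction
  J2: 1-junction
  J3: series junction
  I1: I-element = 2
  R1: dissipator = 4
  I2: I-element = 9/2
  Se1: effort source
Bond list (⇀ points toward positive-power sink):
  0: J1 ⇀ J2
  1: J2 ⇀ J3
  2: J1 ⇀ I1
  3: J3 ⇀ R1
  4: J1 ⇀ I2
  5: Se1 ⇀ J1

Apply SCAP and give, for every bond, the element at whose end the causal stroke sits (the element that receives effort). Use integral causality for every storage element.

#5 stroke→J1  (Se1: effort source, stroke at far end)
#0 stroke→J2  (0-jn J1 has e-setter on 5)
#2 stroke→I1  (common-e at J1 fixed by 5)
#4 stroke→I2  (common-e at J1 fixed by 5)
#1 stroke→J3  (closing 1-jn rule on J2)
#3 stroke→R1  (J3: last free bond brings flow in)

β0 stroke→J2
β1 stroke→J3
β2 stroke→I1
β3 stroke→R1
β4 stroke→I2
β5 stroke→J1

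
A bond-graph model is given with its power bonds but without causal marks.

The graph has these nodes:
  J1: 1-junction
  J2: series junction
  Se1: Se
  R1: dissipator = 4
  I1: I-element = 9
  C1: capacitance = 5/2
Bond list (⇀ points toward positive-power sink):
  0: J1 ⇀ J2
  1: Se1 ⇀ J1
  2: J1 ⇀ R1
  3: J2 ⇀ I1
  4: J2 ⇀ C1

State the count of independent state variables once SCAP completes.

β1 stroke at J1  (Se1 (Se) sets effort on bond)
β3 stroke at I1  (I1: I, integral causality)
β0 stroke at J2  (J2 flow already set via bond 3)
β4 stroke at J2  (1-jn J2 has f-setter on 3)
β2 stroke at J1  (common-f at J1 fixed by 0)

2  (C1, I1 all integral)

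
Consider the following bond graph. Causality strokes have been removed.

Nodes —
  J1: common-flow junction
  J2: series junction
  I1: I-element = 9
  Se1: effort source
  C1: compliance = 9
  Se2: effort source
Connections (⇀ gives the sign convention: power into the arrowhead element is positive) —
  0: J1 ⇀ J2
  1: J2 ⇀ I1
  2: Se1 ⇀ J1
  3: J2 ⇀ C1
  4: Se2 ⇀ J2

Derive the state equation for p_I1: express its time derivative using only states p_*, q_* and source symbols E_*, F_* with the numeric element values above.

dp_I1/dt = E_Se1 + E_Se2 - q_C1/9

β2 |J1  (source Se1 imposes e)
β4 |J2  (Se2 fixes effort; stroke away)
β0 |J2  (closing 1-jn rule on J1)
β1 |I1  (prefer integral on I1)
β3 |J2  (J2: bond 1 brought flow, rest push out)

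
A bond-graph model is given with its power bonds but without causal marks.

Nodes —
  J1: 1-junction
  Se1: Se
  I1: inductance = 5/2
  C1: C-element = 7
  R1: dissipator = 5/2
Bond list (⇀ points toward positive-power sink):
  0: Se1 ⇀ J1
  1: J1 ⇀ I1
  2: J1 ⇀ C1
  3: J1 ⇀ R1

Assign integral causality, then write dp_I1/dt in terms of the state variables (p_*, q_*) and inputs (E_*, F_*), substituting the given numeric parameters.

dp_I1/dt = E_Se1 - p_I1 - q_C1/7

b0 stroke→J1  (Se1 (Se) sets effort on bond)
b1 stroke→I1  (prefer integral on I1)
b2 stroke→J1  (J1 flow already set via bond 1)
b3 stroke→J1  (common-f at J1 fixed by 1)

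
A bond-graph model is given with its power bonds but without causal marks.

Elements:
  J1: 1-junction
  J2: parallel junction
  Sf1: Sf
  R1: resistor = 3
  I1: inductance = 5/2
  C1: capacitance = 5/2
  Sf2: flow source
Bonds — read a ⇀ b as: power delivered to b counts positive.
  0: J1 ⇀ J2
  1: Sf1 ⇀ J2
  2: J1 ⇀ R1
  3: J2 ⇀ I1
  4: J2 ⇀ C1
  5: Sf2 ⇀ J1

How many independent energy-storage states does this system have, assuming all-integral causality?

2  (C1, I1 all integral)

β1 stroke at Sf1  (Sf1 fixes flow; stroke at Sf1)
β5 stroke at Sf2  (source Sf2 imposes f)
β0 stroke at J1  (common-f at J1 fixed by 5)
β2 stroke at J1  (J1 flow already set via bond 5)
β3 stroke at I1  (I1: I, integral causality)
β4 stroke at J2  (J2: last free bond brings effort in)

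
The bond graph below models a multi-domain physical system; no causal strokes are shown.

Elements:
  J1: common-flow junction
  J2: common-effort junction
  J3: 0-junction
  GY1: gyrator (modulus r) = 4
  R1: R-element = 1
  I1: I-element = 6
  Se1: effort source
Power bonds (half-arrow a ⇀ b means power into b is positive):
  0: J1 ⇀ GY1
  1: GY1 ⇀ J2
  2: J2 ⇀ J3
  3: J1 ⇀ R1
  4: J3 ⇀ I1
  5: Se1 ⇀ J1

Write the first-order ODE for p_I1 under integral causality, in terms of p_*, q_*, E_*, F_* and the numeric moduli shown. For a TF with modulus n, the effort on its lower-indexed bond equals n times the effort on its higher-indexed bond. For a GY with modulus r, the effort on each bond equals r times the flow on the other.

dp_I1/dt = 4*E_Se1 - 8*p_I1/3

bond 5 stroke at J1  (source Se1 imposes e)
bond 4 stroke at I1  (I1 integral (f out))
bond 2 stroke at J3  (only one effort-in slot at J3)
bond 1 stroke at J2  (only one effort-in slot at J2)
bond 0 stroke at J1  (GY GY1: same side as bond 1)
bond 3 stroke at R1  (only one flow-in slot at J1)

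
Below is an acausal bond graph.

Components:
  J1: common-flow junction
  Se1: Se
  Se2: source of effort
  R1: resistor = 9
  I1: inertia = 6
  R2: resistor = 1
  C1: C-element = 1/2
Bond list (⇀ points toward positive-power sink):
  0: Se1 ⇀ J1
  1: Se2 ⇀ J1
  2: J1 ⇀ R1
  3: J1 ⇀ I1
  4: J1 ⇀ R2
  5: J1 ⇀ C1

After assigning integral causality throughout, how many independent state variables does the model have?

2  (C1, I1 all integral)

β0 →J1  (source Se1 imposes e)
β1 →J1  (Se2 fixes effort; stroke away)
β3 →I1  (I1: I, integral causality)
β2 →J1  (J1 flow already set via bond 3)
β4 →J1  (J1: bond 3 brought flow, rest push out)
β5 →J1  (J1 flow already set via bond 3)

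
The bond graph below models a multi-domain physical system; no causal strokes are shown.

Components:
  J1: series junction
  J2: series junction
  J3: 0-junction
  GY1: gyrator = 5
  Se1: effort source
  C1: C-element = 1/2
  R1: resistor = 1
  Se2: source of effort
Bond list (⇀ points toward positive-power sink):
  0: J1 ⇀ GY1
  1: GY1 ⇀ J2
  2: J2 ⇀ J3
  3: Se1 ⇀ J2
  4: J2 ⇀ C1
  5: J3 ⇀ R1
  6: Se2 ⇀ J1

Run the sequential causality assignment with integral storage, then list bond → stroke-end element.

bond 0 stroke→GY1
bond 1 stroke→GY1
bond 2 stroke→J2
bond 3 stroke→J2
bond 4 stroke→J2
bond 5 stroke→J3
bond 6 stroke→J1

β3 |J2  (Se1: effort source, stroke at far end)
β6 |J1  (Se2 fixes effort; stroke away)
β0 |GY1  (closing 1-jn rule on J1)
β1 |GY1  (GY1 both-in/both-out from 0)
β2 |J2  (J2: bond 1 brought flow, rest push out)
β4 |J2  (J2 flow already set via bond 1)
β5 |J3  (J3 needs exactly one e-in)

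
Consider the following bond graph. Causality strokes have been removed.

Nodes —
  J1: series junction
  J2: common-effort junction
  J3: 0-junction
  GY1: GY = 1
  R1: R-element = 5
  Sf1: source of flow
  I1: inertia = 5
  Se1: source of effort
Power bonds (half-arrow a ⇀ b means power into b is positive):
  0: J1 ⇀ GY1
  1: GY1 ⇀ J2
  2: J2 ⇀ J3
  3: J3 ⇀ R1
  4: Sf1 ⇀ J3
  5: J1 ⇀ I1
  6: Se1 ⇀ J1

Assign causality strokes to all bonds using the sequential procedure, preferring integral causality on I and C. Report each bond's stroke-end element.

β0 stroke at J1
β1 stroke at J2
β2 stroke at J3
β3 stroke at R1
β4 stroke at Sf1
β5 stroke at I1
β6 stroke at J1

#4 stroke at Sf1  (Sf1: flow source, stroke at near end)
#6 stroke at J1  (Se1 fixes effort; stroke away)
#5 stroke at I1  (I1 outputs flow p/I1)
#0 stroke at J1  (J1 flow already set via bond 5)
#1 stroke at J2  (GY1: gyrator matches bond 0)
#2 stroke at J3  (0-jn J2 has e-setter on 1)
#3 stroke at R1  (common-e at J3 fixed by 2)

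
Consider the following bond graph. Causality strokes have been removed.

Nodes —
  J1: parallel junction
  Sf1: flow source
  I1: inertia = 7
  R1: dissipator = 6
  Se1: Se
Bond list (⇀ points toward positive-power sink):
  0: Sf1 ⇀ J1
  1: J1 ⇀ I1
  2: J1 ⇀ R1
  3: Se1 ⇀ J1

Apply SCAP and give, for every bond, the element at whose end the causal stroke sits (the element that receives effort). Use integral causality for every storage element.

#0 |Sf1
#1 |I1
#2 |R1
#3 |J1

bond 0 |Sf1  (Sf1: flow source, stroke at near end)
bond 3 |J1  (Se1 (Se) sets effort on bond)
bond 1 |I1  (0-jn J1 has e-setter on 3)
bond 2 |R1  (common-e at J1 fixed by 3)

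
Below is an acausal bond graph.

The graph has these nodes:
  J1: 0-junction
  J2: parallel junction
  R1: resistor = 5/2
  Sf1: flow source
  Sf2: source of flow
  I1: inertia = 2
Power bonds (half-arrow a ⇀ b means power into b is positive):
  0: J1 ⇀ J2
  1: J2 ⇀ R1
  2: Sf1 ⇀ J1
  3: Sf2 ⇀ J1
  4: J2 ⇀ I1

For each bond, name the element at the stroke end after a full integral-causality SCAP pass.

b0 →J1
b1 →J2
b2 →Sf1
b3 →Sf2
b4 →I1

#2 stroke→Sf1  (source Sf1 imposes f)
#3 stroke→Sf2  (Sf2 (Sf) sets flow on bond)
#0 stroke→J1  (J1: last free bond brings effort in)
#4 stroke→I1  (I1: I, integral causality)
#1 stroke→J2  (J2: last free bond brings effort in)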